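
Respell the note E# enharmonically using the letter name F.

E# is pitch class 5. The letter F alone is pitch class 5.
Pitch class 5 on F needs no accidental: F.

F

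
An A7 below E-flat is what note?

E down a major seventh is F, so the target letter is F.
From Eb, an augmented seventh is 12 semitones down: Fbb.

Fbb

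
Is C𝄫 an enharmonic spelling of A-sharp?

Cbb is pitch class 10; A# is pitch class 10.
All spellings map to pitch class 10, so they are enharmonically equivalent.

Yes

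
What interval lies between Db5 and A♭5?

The letter names run D→A, a span of 4 letter steps, so the interval is some kind of fifth.
Db to Ab is 7 semitones. A perfect fifth is 7, so 7 makes it perfect.

perfect fifth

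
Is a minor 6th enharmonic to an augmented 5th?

A minor sixth spans 8 semitones; an augmented fifth spans 8.
They are enharmonically equivalent.

Yes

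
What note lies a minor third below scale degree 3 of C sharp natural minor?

Scale degree 3 of C# natural minor is E.
A minor third (3 semitones) below E lands on the letter C, giving C#.

C#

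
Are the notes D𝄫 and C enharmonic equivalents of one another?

Yes

Dbb is pitch class 0; C is pitch class 0.
All spellings map to pitch class 0, so they are enharmonically equivalent.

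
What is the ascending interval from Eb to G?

major third

The letter names run E→G, a span of 2 letter steps, so the interval is some kind of third.
Eb to G is 4 semitones. A major third is 4, so 4 makes it major.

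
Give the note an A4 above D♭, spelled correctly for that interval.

G

D up a perfect fourth is G, so the target letter is G.
From Db, an augmented fourth is 6 semitones up: G.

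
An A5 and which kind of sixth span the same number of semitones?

An augmented fifth spans 8 semitones.
A sixth spanning 8 semitones is minor (the major sixth is 9).

minor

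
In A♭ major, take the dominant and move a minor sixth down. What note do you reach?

The dominant of Ab major is Eb.
A minor sixth (8 semitones) below Eb lands on the letter G, giving G.

G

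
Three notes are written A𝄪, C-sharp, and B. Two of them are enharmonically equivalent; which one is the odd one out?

C#

In 12-tone equal temperament, enharmonic equivalents share a pitch class. A## is pitch class 11; C# is pitch class 1; B is pitch class 11.
A## and B share pitch class 11, while C# is pitch class 1.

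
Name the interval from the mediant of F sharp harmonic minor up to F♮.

minor sixth

The mediant of F# harmonic minor is A.
A up to F: letters A→F make it a sixth; 8 semitones makes it minor.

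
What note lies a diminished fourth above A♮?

Db

A up a perfect fourth is D, so the target letter is D.
From A, a diminished fourth is 4 semitones up: Db.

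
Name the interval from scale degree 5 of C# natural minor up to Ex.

augmented sixth

Scale degree 5 of C# natural minor is G#.
G# up to E##: letters G→E make it a sixth; 10 semitones makes it augmented.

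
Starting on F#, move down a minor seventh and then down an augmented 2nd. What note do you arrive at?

F

A minor seventh down from F# is G# (letter G, 10 semitones down).
An augmented second down from G# is F (letter F, 3 semitones down).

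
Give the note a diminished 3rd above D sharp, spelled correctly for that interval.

F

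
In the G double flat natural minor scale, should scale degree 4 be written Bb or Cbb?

Each scale degree takes a distinct letter name. Degree 4 of a scale on G must use the letter C.
Cbb and Bb are enharmonically the same pitch, but only Cbb uses the letter C, so it is the correct spelling here.

Cbb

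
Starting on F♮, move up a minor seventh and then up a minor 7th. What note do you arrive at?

Db

A minor seventh up from F is Eb (letter E, 10 semitones up).
A minor seventh up from Eb is Db (letter D, 10 semitones up).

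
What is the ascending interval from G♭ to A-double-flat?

The letter names run G→A, a span of 1 letter step, so the interval is some kind of second.
Gb to Abb is 1 semitone. A major second is 2, so 1 makes it minor.

minor second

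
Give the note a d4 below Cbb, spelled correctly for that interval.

A fourth below C lands on the letter G.
A diminished fourth spans 4 semitones, so Cbb moves to pitch class 6. On the letter G that is Gb.

Gb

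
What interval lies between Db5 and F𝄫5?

diminished third

The letter names run D→F, a span of 2 letter steps, so the interval is some kind of third.
Db to Fbb is 2 semitones. A major third is 4, so 2 makes it diminished.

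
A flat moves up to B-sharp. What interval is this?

Counting letters A–B gives a second.
Ab→B# = 4 semitones, 2 wider than the major second (2), so doubly augmented.

doubly augmented second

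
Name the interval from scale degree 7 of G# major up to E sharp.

minor seventh

Scale degree 7 of G# major is F##.
F## up to E#: letters F→E make it a seventh; 10 semitones makes it minor.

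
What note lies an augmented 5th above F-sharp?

F up a perfect fifth is C, so the target letter is C.
From F#, an augmented fifth is 8 semitones up: C##.

C##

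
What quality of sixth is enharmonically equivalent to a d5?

doubly diminished

A diminished fifth spans 6 semitones.
A sixth spanning 6 semitones is doubly diminished (the major sixth is 9).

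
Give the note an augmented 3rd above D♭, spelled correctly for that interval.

A third above D lands on the letter F.
An augmented third spans 5 semitones, so Db moves to pitch class 6. On the letter F that is F#.

F#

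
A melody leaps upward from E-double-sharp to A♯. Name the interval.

Counting letters E–F–G–A gives a fourth.
E##→A# = 4 semitones, 1 narrower than the perfect fourth (5), so diminished.

diminished fourth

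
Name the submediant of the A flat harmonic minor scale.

Fb

Degree 6 takes the letter 5 steps above A, which is F.
In harmonic minor, degree 6 sits 8 semitones above the tonic. Ab + 8 semitones is pitch class 4, spelled on F as Fb.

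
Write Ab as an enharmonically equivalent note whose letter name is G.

Plain G sits 1 semitone below Ab, so on the letter G the same pitch needs a sharp: G#.

G#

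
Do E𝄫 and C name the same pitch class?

Ebb is pitch class 2; C is pitch class 0.
The pitch classes differ (2 vs. 0), so they are not enharmonic equivalents.

No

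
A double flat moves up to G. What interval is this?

The letter names run A→G, a span of 6 letter steps, so the interval is some kind of seventh.
Abb to G is 12 semitones. A major seventh is 11, so 12 makes it augmented.

augmented seventh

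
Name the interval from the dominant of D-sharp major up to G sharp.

minor seventh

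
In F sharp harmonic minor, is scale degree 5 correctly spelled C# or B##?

C#

Each scale degree takes a distinct letter name. Degree 5 of a scale on F must use the letter C.
C# and B## are enharmonically the same pitch, but only C# uses the letter C, so it is the correct spelling here.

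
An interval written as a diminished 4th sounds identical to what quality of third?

A diminished fourth spans 4 semitones.
A third spanning 4 semitones is major (the major third is 4).

major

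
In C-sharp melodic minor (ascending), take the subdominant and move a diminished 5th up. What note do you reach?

The subdominant of C# melodic minor (ascending) is F#.
A diminished fifth (6 semitones) above F# lands on the letter C, giving C.

C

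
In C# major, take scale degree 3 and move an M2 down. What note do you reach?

Scale degree 3 of C# major is E#.
A major second (2 semitones) below E# lands on the letter D, giving D#.

D#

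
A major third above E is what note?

E up a major third is G#, so the target letter is G.
From E, a major third is 4 semitones up: G#.

G#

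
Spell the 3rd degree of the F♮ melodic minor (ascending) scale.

The F melodic minor (ascending) scale runs F G Ab Bb C D E.
Degree 3 is Ab.

Ab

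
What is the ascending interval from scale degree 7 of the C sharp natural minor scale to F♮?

diminished fifth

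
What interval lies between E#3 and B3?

diminished fifth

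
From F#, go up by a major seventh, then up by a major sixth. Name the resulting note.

C##

A major seventh up from F# is E# (letter E, 11 semitones up).
A major sixth up from E# is C## (letter C, 9 semitones up).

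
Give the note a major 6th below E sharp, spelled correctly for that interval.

G#

E down a major sixth is G, so the target letter is G.
From E#, a major sixth is 9 semitones down: G#.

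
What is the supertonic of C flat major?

Db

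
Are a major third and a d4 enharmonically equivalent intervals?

Yes

A major third spans 4 semitones; a diminished fourth spans 4.
They are enharmonically equivalent.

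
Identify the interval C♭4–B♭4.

The letter names run C→B, a span of 6 letter steps, so the interval is some kind of seventh.
Cb to Bb is 11 semitones. A major seventh is 11, so 11 makes it major.

major seventh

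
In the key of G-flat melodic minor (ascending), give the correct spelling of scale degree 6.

Eb

The Gb melodic minor (ascending) scale runs Gb Ab Bbb Cb Db Eb F.
Degree 6 is Eb.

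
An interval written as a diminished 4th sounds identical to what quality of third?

A diminished fourth spans 4 semitones.
A third spanning 4 semitones is major (the major third is 4).

major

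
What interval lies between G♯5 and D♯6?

The letter names run G→D, a span of 4 letter steps, so the interval is some kind of fifth.
G# to D# is 7 semitones. A perfect fifth is 7, so 7 makes it perfect.

perfect fifth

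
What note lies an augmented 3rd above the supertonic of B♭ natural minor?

The supertonic of Bb natural minor is C.
An augmented third (5 semitones) above C lands on the letter E, giving E#.

E#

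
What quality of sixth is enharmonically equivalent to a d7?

major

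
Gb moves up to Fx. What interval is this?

Counting letters G–A–B–C–D–E–F gives a seventh.
Gb→F## = 13 semitones, 2 wider than the major seventh (11), so doubly augmented.

doubly augmented seventh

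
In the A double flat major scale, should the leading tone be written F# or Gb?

Gb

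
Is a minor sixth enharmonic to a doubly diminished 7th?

Yes

A minor sixth spans 8 semitones; a doubly diminished seventh spans 8.
They are enharmonically equivalent.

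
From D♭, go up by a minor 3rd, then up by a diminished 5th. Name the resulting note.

A minor third up from Db is Fb (letter F, 3 semitones up).
A diminished fifth up from Fb is Cbb (letter C, 6 semitones up).

Cbb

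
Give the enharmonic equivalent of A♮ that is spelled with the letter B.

Plain B sits 2 semitones above A, so on the letter B the same pitch needs a double flat: Bbb.

Bbb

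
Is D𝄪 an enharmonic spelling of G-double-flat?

No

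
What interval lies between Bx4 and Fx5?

The letter names run B→F, a span of 4 letter steps, so the interval is some kind of fifth.
B## to F## is 6 semitones. A perfect fifth is 7, so 6 makes it diminished.

diminished fifth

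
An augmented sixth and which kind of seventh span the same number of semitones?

An augmented sixth spans 10 semitones.
A seventh spanning 10 semitones is minor (the major seventh is 11).

minor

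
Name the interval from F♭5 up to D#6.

doubly augmented sixth

Counting letters F–G–A–B–C–D gives a sixth.
Fb→D# = 11 semitones, 2 wider than the major sixth (9), so doubly augmented.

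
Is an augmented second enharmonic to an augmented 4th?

No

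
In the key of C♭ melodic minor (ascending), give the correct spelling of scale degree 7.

Bb

Degree 7 takes the letter 6 steps above C, which is B.
In melodic minor (ascending), degree 7 sits 11 semitones above the tonic. Cb + 11 semitones is pitch class 10, spelled on B as Bb.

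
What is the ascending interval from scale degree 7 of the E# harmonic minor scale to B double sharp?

major sixth

Scale degree 7 of E# harmonic minor is D##.
D## up to B##: letters D→B make it a sixth; 9 semitones makes it major.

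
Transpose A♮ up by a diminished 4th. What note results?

Db

A fourth above A lands on the letter D.
A diminished fourth spans 4 semitones, so A moves to pitch class 1. On the letter D that is Db.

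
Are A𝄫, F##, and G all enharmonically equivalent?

Yes

Abb is pitch class 7; F## is pitch class 7; G is pitch class 7.
All spellings map to pitch class 7, so they are enharmonically equivalent.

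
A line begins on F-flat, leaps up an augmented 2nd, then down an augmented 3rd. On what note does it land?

An augmented second up from Fb is G (letter G, 3 semitones up).
An augmented third down from G is Ebb (letter E, 5 semitones down).

Ebb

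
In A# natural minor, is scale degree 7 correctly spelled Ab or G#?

G#

Each scale degree takes a distinct letter name. Degree 7 of a scale on A must use the letter G.
G# and Ab are enharmonically the same pitch, but only G# uses the letter G, so it is the correct spelling here.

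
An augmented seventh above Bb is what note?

A#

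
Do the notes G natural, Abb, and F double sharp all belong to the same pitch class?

Yes

G = pitch class 7 and Abb = pitch class 7 and F## = pitch class 7 — the same pitch class, so they are enharmonic equivalents.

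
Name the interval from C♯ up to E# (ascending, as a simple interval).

major third

Counting letters C–D–E gives a third.
C#→E# = 4 semitones, exactly the major third.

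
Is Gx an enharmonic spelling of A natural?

Yes

G## = pitch class 9 and A = pitch class 9 — the same pitch class, so they are enharmonic equivalents.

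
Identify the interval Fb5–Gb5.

major second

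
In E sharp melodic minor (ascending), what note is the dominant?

Degree 5 takes the letter 4 steps above E, which is B.
In melodic minor (ascending), degree 5 sits 7 semitones above the tonic. E# + 7 semitones is pitch class 0, spelled on B as B#.

B#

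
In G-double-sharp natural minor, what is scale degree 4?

C##

Degree 4 takes the letter 3 steps above G, which is C.
In natural minor, degree 4 sits 5 semitones above the tonic. G## + 5 semitones is pitch class 2, spelled on C as C##.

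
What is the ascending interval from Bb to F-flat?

Counting letters B–C–D–E–F gives a fifth.
Bb→Fb = 6 semitones, 1 narrower than the perfect fifth (7), so diminished.

diminished fifth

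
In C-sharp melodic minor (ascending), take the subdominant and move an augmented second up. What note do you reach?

G##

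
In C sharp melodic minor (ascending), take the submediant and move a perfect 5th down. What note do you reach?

D#

The submediant of C# melodic minor (ascending) is A#.
A perfect fifth (7 semitones) below A# lands on the letter D, giving D#.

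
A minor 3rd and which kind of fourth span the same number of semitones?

doubly diminished

A minor third spans 3 semitones.
A fourth spanning 3 semitones is doubly diminished (the perfect fourth is 5).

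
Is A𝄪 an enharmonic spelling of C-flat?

A## is pitch class 11; Cb is pitch class 11.
All spellings map to pitch class 11, so they are enharmonically equivalent.

Yes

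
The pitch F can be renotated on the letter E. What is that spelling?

Plain E sits 1 semitone below F, so on the letter E the same pitch needs a sharp: E#.

E#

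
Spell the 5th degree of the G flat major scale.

Degree 5 takes the letter 4 steps above G, which is D.
In major, degree 5 sits 7 semitones above the tonic. Gb + 7 semitones is pitch class 1, spelled on D as Db.

Db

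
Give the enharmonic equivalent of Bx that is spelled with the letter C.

Plain C sits 1 semitone below B##, so on the letter C the same pitch needs a sharp: C#.

C#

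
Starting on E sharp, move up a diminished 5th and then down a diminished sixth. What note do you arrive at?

A diminished fifth up from E# is B (letter B, 6 semitones up).
A diminished sixth down from B is D## (letter D, 7 semitones down).

D##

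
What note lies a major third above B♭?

A third above B lands on the letter D.
A major third spans 4 semitones, so Bb moves to pitch class 2. On the letter D that is D.

D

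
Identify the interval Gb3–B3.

Counting letters G–A–B gives a third.
Gb→B = 5 semitones, 1 wider than the major third (4), so augmented.

augmented third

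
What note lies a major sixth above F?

A sixth above F lands on the letter D.
A major sixth spans 9 semitones, so F moves to pitch class 2. On the letter D that is D.

D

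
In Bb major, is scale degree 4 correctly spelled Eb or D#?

Eb

Each scale degree takes a distinct letter name. Degree 4 of a scale on B must use the letter E.
Eb and D# are enharmonically the same pitch, but only Eb uses the letter E, so it is the correct spelling here.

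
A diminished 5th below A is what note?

D#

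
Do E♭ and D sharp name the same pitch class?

Yes

Eb is pitch class 3; D# is pitch class 3.
All spellings map to pitch class 3, so they are enharmonically equivalent.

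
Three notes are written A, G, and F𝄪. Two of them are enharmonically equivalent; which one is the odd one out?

In 12-tone equal temperament, enharmonic equivalents share a pitch class. A is pitch class 9; G is pitch class 7; F## is pitch class 7.
G and F## share pitch class 7, while A is pitch class 9.

A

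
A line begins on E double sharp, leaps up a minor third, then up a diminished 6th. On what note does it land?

A minor third up from E## is G## (letter G, 3 semitones up).
A diminished sixth up from G## is E (letter E, 7 semitones up).

E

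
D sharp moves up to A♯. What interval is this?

The letter names run D→A, a span of 4 letter steps, so the interval is some kind of fifth.
D# to A# is 7 semitones. A perfect fifth is 7, so 7 makes it perfect.

perfect fifth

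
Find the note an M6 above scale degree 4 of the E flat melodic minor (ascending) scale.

Scale degree 4 of Eb melodic minor (ascending) is Ab.
A major sixth (9 semitones) above Ab lands on the letter F, giving F.

F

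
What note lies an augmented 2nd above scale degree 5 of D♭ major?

B

Scale degree 5 of Db major is Ab.
An augmented second (3 semitones) above Ab lands on the letter B, giving B.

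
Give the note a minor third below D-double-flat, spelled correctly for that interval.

Bbb

D down a major third is Bb, so the target letter is B.
From Dbb, a minor third is 3 semitones down: Bbb.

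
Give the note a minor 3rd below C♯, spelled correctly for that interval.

A third below C lands on the letter A.
A minor third spans 3 semitones, so C# moves to pitch class 10. On the letter A that is A#.

A#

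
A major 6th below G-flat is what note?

G down a major sixth is Bb, so the target letter is B.
From Gb, a major sixth is 9 semitones down: Bbb.

Bbb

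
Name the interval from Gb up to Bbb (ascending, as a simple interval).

Counting letters G–A–B gives a third.
Gb→Bbb = 3 semitones, 1 narrower than the major third (4), so minor.

minor third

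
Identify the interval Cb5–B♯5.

doubly augmented seventh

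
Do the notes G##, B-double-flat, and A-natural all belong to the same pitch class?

G## = pitch class 9 and Bbb = pitch class 9 and A = pitch class 9 — the same pitch class, so they are enharmonic equivalents.

Yes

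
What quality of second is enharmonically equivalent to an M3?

A major third spans 4 semitones.
A second spanning 4 semitones is doubly augmented (the major second is 2).

doubly augmented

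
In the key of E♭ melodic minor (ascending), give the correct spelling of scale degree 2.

Degree 2 takes the letter 1 step above E, which is F.
In melodic minor (ascending), degree 2 sits 2 semitones above the tonic. Eb + 2 semitones is pitch class 5, spelled on F as F.

F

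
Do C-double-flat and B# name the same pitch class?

No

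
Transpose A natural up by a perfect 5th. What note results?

E

A up a perfect fifth is E, so the target letter is E.
From A, a perfect fifth is 7 semitones up: E.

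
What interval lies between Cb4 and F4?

The letter names run C→F, a span of 3 letter steps, so the interval is some kind of fourth.
Cb to F is 6 semitones. A perfect fourth is 5, so 6 makes it augmented.

augmented fourth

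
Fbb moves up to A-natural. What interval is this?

The letter names run F→A, a span of 2 letter steps, so the interval is some kind of third.
Fbb to A is 6 semitones. A major third is 4, so 6 makes it doubly augmented.

doubly augmented third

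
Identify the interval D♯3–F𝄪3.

major third

The letter names run D→F, a span of 2 letter steps, so the interval is some kind of third.
D# to F## is 4 semitones. A major third is 4, so 4 makes it major.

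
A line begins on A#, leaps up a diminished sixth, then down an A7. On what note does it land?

Gbb

A diminished sixth up from A# is F (letter F, 7 semitones up).
An augmented seventh down from F is Gbb (letter G, 12 semitones down).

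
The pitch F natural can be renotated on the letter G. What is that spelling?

Plain G sits 2 semitones above F, so on the letter G the same pitch needs a double flat: Gbb.

Gbb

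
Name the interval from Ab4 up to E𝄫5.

diminished fifth

The letter names run A→E, a span of 4 letter steps, so the interval is some kind of fifth.
Ab to Ebb is 6 semitones. A perfect fifth is 7, so 6 makes it diminished.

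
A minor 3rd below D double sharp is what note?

A third below D lands on the letter B.
A minor third spans 3 semitones, so D## moves to pitch class 1. On the letter B that is B##.

B##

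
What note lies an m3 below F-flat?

Db

A third below F lands on the letter D.
A minor third spans 3 semitones, so Fb moves to pitch class 1. On the letter D that is Db.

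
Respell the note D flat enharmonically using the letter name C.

C#

Plain C sits 1 semitone below Db, so on the letter C the same pitch needs a sharp: C#.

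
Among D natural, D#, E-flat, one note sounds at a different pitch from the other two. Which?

D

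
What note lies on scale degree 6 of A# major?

F##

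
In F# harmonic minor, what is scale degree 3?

A

Degree 3 takes the letter 2 steps above F, which is A.
In harmonic minor, degree 3 sits 3 semitones above the tonic. F# + 3 semitones is pitch class 9, spelled on A as A.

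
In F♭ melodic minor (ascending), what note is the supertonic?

Gb

The Fb melodic minor (ascending) scale runs Fb Gb Abb Bbb Cb Db Eb.
Degree 2 is Gb.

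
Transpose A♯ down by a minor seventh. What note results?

A down a major seventh is Bb, so the target letter is B.
From A#, a minor seventh is 10 semitones down: B#.

B#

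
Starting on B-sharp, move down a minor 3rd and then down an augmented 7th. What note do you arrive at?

A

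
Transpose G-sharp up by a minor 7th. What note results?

G up a major seventh is F#, so the target letter is F.
From G#, a minor seventh is 10 semitones up: F#.

F#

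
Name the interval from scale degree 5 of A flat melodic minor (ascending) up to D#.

augmented seventh

Scale degree 5 of Ab melodic minor (ascending) is Eb.
Eb up to D#: letters E→D make it a seventh; 12 semitones makes it augmented.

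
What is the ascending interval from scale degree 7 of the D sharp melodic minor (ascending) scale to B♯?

minor seventh

Scale degree 7 of D# melodic minor (ascending) is C##.
C## up to B#: letters C→B make it a seventh; 10 semitones makes it minor.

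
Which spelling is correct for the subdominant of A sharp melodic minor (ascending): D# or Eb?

Each scale degree takes a distinct letter name. Degree 4 of a scale on A must use the letter D.
D# and Eb are enharmonically the same pitch, but only D# uses the letter D, so it is the correct spelling here.

D#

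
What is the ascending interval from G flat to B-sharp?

doubly augmented third

Counting letters G–A–B gives a third.
Gb→B# = 6 semitones, 2 wider than the major third (4), so doubly augmented.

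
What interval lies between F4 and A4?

The letter names run F→A, a span of 2 letter steps, so the interval is some kind of third.
F to A is 4 semitones. A major third is 4, so 4 makes it major.

major third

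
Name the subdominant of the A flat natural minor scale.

Degree 4 takes the letter 3 steps above A, which is D.
In natural minor, degree 4 sits 5 semitones above the tonic. Ab + 5 semitones is pitch class 1, spelled on D as Db.

Db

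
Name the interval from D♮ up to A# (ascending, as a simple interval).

The letter names run D→A, a span of 4 letter steps, so the interval is some kind of fifth.
D to A# is 8 semitones. A perfect fifth is 7, so 8 makes it augmented.

augmented fifth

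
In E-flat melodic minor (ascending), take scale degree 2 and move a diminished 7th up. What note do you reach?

Ebb

Scale degree 2 of Eb melodic minor (ascending) is F.
A diminished seventh (9 semitones) above F lands on the letter E, giving Ebb.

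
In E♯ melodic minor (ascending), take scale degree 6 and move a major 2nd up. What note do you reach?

D##

Scale degree 6 of E# melodic minor (ascending) is C##.
A major second (2 semitones) above C## lands on the letter D, giving D##.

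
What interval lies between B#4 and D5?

diminished third

Counting letters B–C–D gives a third.
B#→D = 2 semitones, 2 narrower than the major third (4), so diminished.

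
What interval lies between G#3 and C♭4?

doubly diminished fourth

The letter names run G→C, a span of 3 letter steps, so the interval is some kind of fourth.
G# to Cb is 3 semitones. A perfect fourth is 5, so 3 makes it doubly diminished.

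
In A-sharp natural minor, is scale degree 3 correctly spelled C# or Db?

Each scale degree takes a distinct letter name. Degree 3 of a scale on A must use the letter C.
C# and Db are enharmonically the same pitch, but only C# uses the letter C, so it is the correct spelling here.

C#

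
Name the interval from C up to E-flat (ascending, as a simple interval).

minor third

Counting letters C–D–E gives a third.
C→Eb = 3 semitones, 1 narrower than the major third (4), so minor.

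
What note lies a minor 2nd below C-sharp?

A second below C lands on the letter B.
A minor second spans 1 semitone, so C# moves to pitch class 0. On the letter B that is B#.

B#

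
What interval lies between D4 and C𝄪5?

augmented seventh

The letter names run D→C, a span of 6 letter steps, so the interval is some kind of seventh.
D to C## is 12 semitones. A major seventh is 11, so 12 makes it augmented.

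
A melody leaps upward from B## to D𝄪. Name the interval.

minor third

Counting letters B–C–D gives a third.
B##→D## = 3 semitones, 1 narrower than the major third (4), so minor.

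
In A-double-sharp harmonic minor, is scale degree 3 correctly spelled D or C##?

Each scale degree takes a distinct letter name. Degree 3 of a scale on A must use the letter C.
C## and D are enharmonically the same pitch, but only C## uses the letter C, so it is the correct spelling here.

C##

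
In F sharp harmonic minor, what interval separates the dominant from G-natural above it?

The dominant of F# harmonic minor is C#.
C# up to G: letters C→G make it a fifth; 6 semitones makes it diminished.

diminished fifth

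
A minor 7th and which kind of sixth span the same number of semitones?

A minor seventh spans 10 semitones.
A sixth spanning 10 semitones is augmented (the major sixth is 9).

augmented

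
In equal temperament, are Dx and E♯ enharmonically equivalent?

No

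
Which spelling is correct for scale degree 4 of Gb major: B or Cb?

Each scale degree takes a distinct letter name. Degree 4 of a scale on G must use the letter C.
Cb and B are enharmonically the same pitch, but only Cb uses the letter C, so it is the correct spelling here.

Cb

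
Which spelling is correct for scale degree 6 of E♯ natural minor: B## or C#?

Each scale degree takes a distinct letter name. Degree 6 of a scale on E must use the letter C.
C# and B## are enharmonically the same pitch, but only C# uses the letter C, so it is the correct spelling here.

C#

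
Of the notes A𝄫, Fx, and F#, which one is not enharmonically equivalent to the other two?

In 12-tone equal temperament, enharmonic equivalents share a pitch class. Abb is pitch class 7; F## is pitch class 7; F# is pitch class 6.
Abb and F## share pitch class 7, while F# is pitch class 6.

F#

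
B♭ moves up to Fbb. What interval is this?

doubly diminished fifth

Counting letters B–C–D–E–F gives a fifth.
Bb→Fbb = 5 semitones, 2 narrower than the perfect fifth (7), so doubly diminished.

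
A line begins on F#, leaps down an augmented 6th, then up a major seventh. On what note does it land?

An augmented sixth down from F# is Ab (letter A, 10 semitones down).
A major seventh up from Ab is G (letter G, 11 semitones up).

G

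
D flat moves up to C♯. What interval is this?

augmented seventh

The letter names run D→C, a span of 6 letter steps, so the interval is some kind of seventh.
Db to C# is 12 semitones. A major seventh is 11, so 12 makes it augmented.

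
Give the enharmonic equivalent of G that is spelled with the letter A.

G is pitch class 7. The letter A alone is pitch class 9.
To reach pitch class 7 from A requires an offset of -2 semitones, i.e. double flat: Abb.

Abb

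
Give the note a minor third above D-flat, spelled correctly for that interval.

A third above D lands on the letter F.
A minor third spans 3 semitones, so Db moves to pitch class 4. On the letter F that is Fb.

Fb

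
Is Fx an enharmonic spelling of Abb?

Yes

F## = pitch class 7 and Abb = pitch class 7 — the same pitch class, so they are enharmonic equivalents.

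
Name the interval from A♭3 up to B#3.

doubly augmented second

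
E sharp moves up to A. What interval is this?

diminished fourth

The letter names run E→A, a span of 3 letter steps, so the interval is some kind of fourth.
E# to A is 4 semitones. A perfect fourth is 5, so 4 makes it diminished.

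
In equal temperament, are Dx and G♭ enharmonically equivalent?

No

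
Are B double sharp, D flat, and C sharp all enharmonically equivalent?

Yes

B## is pitch class 1; Db is pitch class 1; C# is pitch class 1.
All spellings map to pitch class 1, so they are enharmonically equivalent.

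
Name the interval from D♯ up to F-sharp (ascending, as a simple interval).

minor third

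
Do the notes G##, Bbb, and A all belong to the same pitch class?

Yes

G## = pitch class 9 and Bbb = pitch class 9 and A = pitch class 9 — the same pitch class, so they are enharmonic equivalents.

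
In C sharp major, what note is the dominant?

G#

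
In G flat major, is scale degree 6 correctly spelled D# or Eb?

Eb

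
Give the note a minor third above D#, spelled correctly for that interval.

A third above D lands on the letter F.
A minor third spans 3 semitones, so D# moves to pitch class 6. On the letter F that is F#.

F#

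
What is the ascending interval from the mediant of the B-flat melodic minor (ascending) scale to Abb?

diminished fifth

The mediant of Bb melodic minor (ascending) is Db.
Db up to Abb: letters D→A make it a fifth; 6 semitones makes it diminished.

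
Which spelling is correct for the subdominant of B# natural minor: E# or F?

E#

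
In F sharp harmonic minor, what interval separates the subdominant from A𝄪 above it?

augmented seventh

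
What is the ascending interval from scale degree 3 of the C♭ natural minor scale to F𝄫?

Scale degree 3 of Cb natural minor is Ebb.
Ebb up to Fbb: letters E→F make it a second; 1 semitone makes it minor.

minor second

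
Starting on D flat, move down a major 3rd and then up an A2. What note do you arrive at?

C

A major third down from Db is Bbb (letter B, 4 semitones down).
An augmented second up from Bbb is C (letter C, 3 semitones up).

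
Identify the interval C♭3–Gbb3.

Counting letters C–D–E–F–G gives a fifth.
Cb→Gbb = 6 semitones, 1 narrower than the perfect fifth (7), so diminished.

diminished fifth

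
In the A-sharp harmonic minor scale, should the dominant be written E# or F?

E#

Each scale degree takes a distinct letter name. Degree 5 of a scale on A must use the letter E.
E# and F are enharmonically the same pitch, but only E# uses the letter E, so it is the correct spelling here.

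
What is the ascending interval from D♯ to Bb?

The letter names run D→B, a span of 5 letter steps, so the interval is some kind of sixth.
D# to Bb is 7 semitones. A major sixth is 9, so 7 makes it diminished.

diminished sixth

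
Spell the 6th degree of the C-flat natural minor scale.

Abb

The Cb natural minor scale runs Cb Db Ebb Fb Gb Abb Bbb.
Degree 6 is Abb.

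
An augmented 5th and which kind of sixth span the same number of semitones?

minor

An augmented fifth spans 8 semitones.
A sixth spanning 8 semitones is minor (the major sixth is 9).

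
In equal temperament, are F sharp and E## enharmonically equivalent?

Yes

F# is pitch class 6; E## is pitch class 6.
All spellings map to pitch class 6, so they are enharmonically equivalent.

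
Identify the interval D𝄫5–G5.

doubly augmented fourth

Counting letters D–E–F–G gives a fourth.
Dbb→G = 7 semitones, 2 wider than the perfect fourth (5), so doubly augmented.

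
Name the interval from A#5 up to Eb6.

The letter names run A→E, a span of 4 letter steps, so the interval is some kind of fifth.
A# to Eb is 5 semitones. A perfect fifth is 7, so 5 makes it doubly diminished.

doubly diminished fifth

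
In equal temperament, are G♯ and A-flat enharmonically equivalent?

G# = pitch class 8 and Ab = pitch class 8 — the same pitch class, so they are enharmonic equivalents.

Yes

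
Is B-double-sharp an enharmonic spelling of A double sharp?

No

B## is pitch class 1; A## is pitch class 11.
The pitch classes differ (1 vs. 11), so they are not enharmonic equivalents.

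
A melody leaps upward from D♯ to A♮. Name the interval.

diminished fifth

Counting letters D–E–F–G–A gives a fifth.
D#→A = 6 semitones, 1 narrower than the perfect fifth (7), so diminished.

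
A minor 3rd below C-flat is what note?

A third below C lands on the letter A.
A minor third spans 3 semitones, so Cb moves to pitch class 8. On the letter A that is Ab.

Ab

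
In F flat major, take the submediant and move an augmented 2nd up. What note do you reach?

The submediant of Fb major is Db.
An augmented second (3 semitones) above Db lands on the letter E, giving E.

E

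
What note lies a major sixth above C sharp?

A#

A sixth above C lands on the letter A.
A major sixth spans 9 semitones, so C# moves to pitch class 10. On the letter A that is A#.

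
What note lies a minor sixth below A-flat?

A sixth below A lands on the letter C.
A minor sixth spans 8 semitones, so Ab moves to pitch class 0. On the letter C that is C.

C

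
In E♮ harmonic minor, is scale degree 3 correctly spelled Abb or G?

Each scale degree takes a distinct letter name. Degree 3 of a scale on E must use the letter G.
G and Abb are enharmonically the same pitch, but only G uses the letter G, so it is the correct spelling here.

G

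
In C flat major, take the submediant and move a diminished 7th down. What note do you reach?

The submediant of Cb major is Ab.
A diminished seventh (9 semitones) below Ab lands on the letter B, giving B.

B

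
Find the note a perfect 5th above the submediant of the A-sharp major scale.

The submediant of A# major is F##.
A perfect fifth (7 semitones) above F## lands on the letter C, giving C##.

C##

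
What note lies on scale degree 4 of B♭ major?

Degree 4 takes the letter 3 steps above B, which is E.
In major, degree 4 sits 5 semitones above the tonic. Bb + 5 semitones is pitch class 3, spelled on E as Eb.

Eb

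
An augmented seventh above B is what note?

A seventh above B lands on the letter A.
An augmented seventh spans 12 semitones, so B moves to pitch class 11. On the letter A that is A##.

A##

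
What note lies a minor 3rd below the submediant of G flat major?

C

The submediant of Gb major is Eb.
A minor third (3 semitones) below Eb lands on the letter C, giving C.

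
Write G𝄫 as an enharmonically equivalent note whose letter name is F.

F

Plain F sits at the same pitch as Gbb, so on the letter F the same pitch needs a natural: F.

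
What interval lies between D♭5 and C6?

The letter names run D→C, a span of 6 letter steps, so the interval is some kind of seventh.
Db to C is 11 semitones. A major seventh is 11, so 11 makes it major.

major seventh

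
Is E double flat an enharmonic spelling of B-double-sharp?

No

Ebb is pitch class 2; B## is pitch class 1.
The pitch classes differ (2 vs. 1), so they are not enharmonic equivalents.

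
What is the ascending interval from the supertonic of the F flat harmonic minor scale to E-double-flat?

minor sixth

The supertonic of Fb harmonic minor is Gb.
Gb up to Ebb: letters G→E make it a sixth; 8 semitones makes it minor.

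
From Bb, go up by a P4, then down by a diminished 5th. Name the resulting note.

A perfect fourth up from Bb is Eb (letter E, 5 semitones up).
A diminished fifth down from Eb is A (letter A, 6 semitones down).

A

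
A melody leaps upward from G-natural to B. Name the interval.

major third

The letter names run G→B, a span of 2 letter steps, so the interval is some kind of third.
G to B is 4 semitones. A major third is 4, so 4 makes it major.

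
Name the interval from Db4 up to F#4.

augmented third

The letter names run D→F, a span of 2 letter steps, so the interval is some kind of third.
Db to F# is 5 semitones. A major third is 4, so 5 makes it augmented.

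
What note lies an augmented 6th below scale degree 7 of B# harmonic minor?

Scale degree 7 of B# harmonic minor is A##.
An augmented sixth (10 semitones) below A## lands on the letter C, giving C#.

C#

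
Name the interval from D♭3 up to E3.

augmented second

Counting letters D–E gives a second.
Db→E = 3 semitones, 1 wider than the major second (2), so augmented.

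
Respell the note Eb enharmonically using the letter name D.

Eb is pitch class 3. The letter D alone is pitch class 2.
To reach pitch class 3 from D requires an offset of +1 semitone, i.e. sharp: D#.

D#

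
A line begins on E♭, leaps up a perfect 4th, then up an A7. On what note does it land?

G#

A perfect fourth up from Eb is Ab (letter A, 5 semitones up).
An augmented seventh up from Ab is G# (letter G, 12 semitones up).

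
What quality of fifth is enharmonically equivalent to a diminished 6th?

A diminished sixth spans 7 semitones.
A fifth spanning 7 semitones is perfect (the perfect fifth is 7).

perfect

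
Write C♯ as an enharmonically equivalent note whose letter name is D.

Db

Plain D sits 1 semitone above C#, so on the letter D the same pitch needs a flat: Db.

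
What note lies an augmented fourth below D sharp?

A fourth below D lands on the letter A.
An augmented fourth spans 6 semitones, so D# moves to pitch class 9. On the letter A that is A.

A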